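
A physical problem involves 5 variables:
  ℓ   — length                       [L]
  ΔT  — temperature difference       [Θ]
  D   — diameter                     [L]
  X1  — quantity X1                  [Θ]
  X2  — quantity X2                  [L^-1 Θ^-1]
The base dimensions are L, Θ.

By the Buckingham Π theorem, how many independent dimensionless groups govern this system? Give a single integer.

3

Write exponents as rows L,Θ / cols ℓ,ΔT,D,X1,X2:
  L: [ 1  0  1  0 -1]
  Θ: [ 0  1  0  1 -1]
Echelon form has 2 nonzero rows (pivots: ℓ,ΔT)
n=5, r=2 ⇒ 3 dimensionless groups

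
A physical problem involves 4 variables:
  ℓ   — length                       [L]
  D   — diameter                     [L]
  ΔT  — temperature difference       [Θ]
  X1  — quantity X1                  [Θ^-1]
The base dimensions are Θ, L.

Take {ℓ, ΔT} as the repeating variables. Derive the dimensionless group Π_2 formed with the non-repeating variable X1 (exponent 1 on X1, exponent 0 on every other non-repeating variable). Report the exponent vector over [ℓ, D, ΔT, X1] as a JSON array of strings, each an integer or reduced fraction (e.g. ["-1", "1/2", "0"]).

Dimensional matrix (Θ×L by ℓ×D×ΔT×X1):
  Θ: [ 0  0  1 -1]
  L: [ 1  1  0  0]
Row reduction gives pivot columns ℓ,ΔT; rank = 2
Repeat: ℓ,ΔT; free: D,X1
RREF:
  r0: [   1    1    0    0]
  r1: [   0    0    1   -1]
Fix exponent of X1 at 1, D at 0; solve each RREF row for its pivot's exponent:
  r0: exp(ℓ) + (0)·1 = 0 ⇒ exp(ℓ) = 0
  r1: exp(ΔT) + (-1)·1 = 0 ⇒ exp(ΔT) = 1
Π_2 = ΔT · X1

["0", "0", "1", "1"]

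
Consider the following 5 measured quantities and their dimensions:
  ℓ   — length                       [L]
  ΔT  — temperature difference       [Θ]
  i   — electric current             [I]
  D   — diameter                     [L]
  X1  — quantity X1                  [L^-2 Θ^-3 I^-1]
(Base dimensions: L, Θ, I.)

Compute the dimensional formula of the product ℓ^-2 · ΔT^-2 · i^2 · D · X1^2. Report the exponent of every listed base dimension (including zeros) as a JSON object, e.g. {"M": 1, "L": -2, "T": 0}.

Dimensional matrix (L×Θ×I by ℓ×ΔT×i×D×X1):
  L: [ 1  0  0  1 -2]
  Θ: [ 0  1  0  0 -3]
  I: [ 0  0  1  0 -1]
  [L]: (-2)·1+(-2)·0+(2)·0+(1)·1+(2)·-2 = -5
  [Θ]: (-2)·0+(-2)·1+(2)·0+(1)·0+(2)·-3 = -8
  [I]: (-2)·0+(-2)·0+(2)·1+(1)·0+(2)·-1 = 0
⇒ L^-5 Θ^-8

{"L": -5, "Θ": -8, "I": 0}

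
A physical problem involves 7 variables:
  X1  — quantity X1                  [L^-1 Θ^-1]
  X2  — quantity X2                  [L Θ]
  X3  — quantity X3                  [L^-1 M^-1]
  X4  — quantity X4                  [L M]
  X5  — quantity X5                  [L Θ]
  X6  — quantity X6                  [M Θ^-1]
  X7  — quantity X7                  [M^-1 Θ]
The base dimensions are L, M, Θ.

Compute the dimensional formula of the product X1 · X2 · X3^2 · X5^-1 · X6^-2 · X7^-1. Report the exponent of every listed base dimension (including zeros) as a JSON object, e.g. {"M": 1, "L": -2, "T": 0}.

Exponent matrix [L,M,Θ] × [X1,X2,X3,X4,X5,X6,X7]:
  L: [-1  1 -1  1  1  0  0]
  M: [ 0  0 -1  1  0  1 -1]
  Θ: [-1  1  0  0  1 -1  1]
  [L]: (1)·-1+(1)·1+(2)·-1+(-1)·1+(-2)·0+(-1)·0 = -3
  [M]: (1)·0+(1)·0+(2)·-1+(-1)·0+(-2)·1+(-1)·-1 = -3
  [Θ]: (1)·-1+(1)·1+(2)·0+(-1)·1+(-2)·-1+(-1)·1 = 0
⇒ L^-3 M^-3

{"L": -3, "M": -3, "Θ": 0}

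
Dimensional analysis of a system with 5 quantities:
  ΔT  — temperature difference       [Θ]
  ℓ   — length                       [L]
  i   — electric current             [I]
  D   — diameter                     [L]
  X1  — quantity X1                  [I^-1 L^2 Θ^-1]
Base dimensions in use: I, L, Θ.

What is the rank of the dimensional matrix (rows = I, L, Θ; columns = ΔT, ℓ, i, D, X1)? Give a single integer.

3

Write exponents as rows I,L,Θ / cols ΔT,ℓ,i,D,X1:
  I: [ 0  0  1  0 -1]
  L: [ 0  1  0  1  2]
  Θ: [ 1  0  0  0 -1]
Row reduction gives pivot columns ΔT,ℓ,i; rank = 3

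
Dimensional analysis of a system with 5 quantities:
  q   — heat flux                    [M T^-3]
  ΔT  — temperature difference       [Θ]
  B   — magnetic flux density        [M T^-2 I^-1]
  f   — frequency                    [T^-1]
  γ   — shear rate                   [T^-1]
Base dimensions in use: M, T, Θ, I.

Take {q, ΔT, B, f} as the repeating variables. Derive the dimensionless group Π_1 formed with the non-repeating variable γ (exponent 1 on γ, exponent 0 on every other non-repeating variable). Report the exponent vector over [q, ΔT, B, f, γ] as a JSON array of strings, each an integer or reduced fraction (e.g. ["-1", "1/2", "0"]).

Write exponents as rows M,T,Θ,I / cols q,ΔT,B,f,γ:
  M: [ 1  0  1  0  0]
  T: [-3  0 -2 -1 -1]
  Θ: [ 0  1  0  0  0]
  I: [ 0  0 -1  0  0]
RREF → pivots at {q,ΔT,B,f} ⇒ r = 4
Repeat: q,ΔT,B,f; free: γ
RREF:
  r0: [   1    0    0    0    0]
  r1: [   0    1    0    0    0]
  r2: [   0    0    1    0    0]
  r3: [   0    0    0    1    1]
Fix exponent of γ at 1; solve each RREF row for its pivot's exponent:
  r0: exp(q) + (0)·1 = 0 ⇒ exp(q) = 0
  r1: exp(ΔT) + (0)·1 = 0 ⇒ exp(ΔT) = 0
  r2: exp(B) + (0)·1 = 0 ⇒ exp(B) = 0
  r3: exp(f) + (1)·1 = 0 ⇒ exp(f) = -1
Π_1 = f^-1 · γ

["0", "0", "0", "-1", "1"]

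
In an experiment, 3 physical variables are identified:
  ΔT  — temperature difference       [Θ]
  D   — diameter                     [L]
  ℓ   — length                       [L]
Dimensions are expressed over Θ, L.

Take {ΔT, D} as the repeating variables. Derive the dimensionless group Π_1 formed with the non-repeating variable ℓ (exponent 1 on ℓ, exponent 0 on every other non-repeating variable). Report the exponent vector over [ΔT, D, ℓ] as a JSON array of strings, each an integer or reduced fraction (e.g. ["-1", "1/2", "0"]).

["0", "-1", "1"]

Dimensional matrix (Θ×L by ΔT×D×ℓ):
  Θ: [ 1  0  0]
  L: [ 0  1  1]
Row reduction gives pivot columns ΔT,D; rank = 2
Repeat: ΔT,D; free: ℓ
RREF:
  r0: [   1    0    0]
  r1: [   0    1    1]
Fix exponent of ℓ at 1; solve each RREF row for its pivot's exponent:
  r0: exp(ΔT) + (0)·1 = 0 ⇒ exp(ΔT) = 0
  r1: exp(D) + (1)·1 = 0 ⇒ exp(D) = -1
Π_1 = D^-1 · ℓ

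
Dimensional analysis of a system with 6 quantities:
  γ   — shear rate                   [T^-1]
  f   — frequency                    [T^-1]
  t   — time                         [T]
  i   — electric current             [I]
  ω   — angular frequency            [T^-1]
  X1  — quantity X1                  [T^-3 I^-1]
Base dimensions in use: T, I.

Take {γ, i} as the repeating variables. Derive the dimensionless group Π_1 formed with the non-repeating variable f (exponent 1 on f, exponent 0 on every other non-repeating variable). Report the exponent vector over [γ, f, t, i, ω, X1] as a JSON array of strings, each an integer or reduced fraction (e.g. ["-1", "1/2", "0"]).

["-1", "1", "0", "0", "0", "0"]

Exponent matrix [T,I] × [γ,f,t,i,ω,X1]:
  T: [-1 -1  1  0 -1 -3]
  I: [ 0  0  0  1  0 -1]
RREF → pivots at {γ,i} ⇒ r = 2
Pivot set = {γ,i}, free = {f,t,ω,X1}
RREF:
  r0: [   1    1   -1    0    1    3]
  r1: [   0    0    0    1    0   -1]
Fix exponent of f at 1, t at 0, ω at 0, X1 at 0; solve each RREF row for its pivot's exponent:
  r0: exp(γ) + (1)·1 = 0 ⇒ exp(γ) = -1
  r1: exp(i) + (0)·1 = 0 ⇒ exp(i) = 0
Π_1 = γ^-1 · f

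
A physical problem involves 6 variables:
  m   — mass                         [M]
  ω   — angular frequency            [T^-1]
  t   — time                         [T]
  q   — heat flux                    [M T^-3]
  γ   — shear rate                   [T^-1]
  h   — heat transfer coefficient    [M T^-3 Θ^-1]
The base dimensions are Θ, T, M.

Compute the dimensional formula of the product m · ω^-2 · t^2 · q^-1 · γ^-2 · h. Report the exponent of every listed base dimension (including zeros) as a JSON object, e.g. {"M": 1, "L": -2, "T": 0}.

Dimensional matrix (Θ×T×M by m×ω×t×q×γ×h):
  Θ: [ 0  0  0  0  0 -1]
  T: [ 0 -1  1 -3 -1 -3]
  M: [ 1  0  0  1  0  1]
  [Θ]: (1)·0+(-2)·0+(2)·0+(-1)·0+(-2)·0+(1)·-1 = -1
  [T]: (1)·0+(-2)·-1+(2)·1+(-1)·-3+(-2)·-1+(1)·-3 = 6
  [M]: (1)·1+(-2)·0+(2)·0+(-1)·1+(-2)·0+(1)·1 = 1
⇒ Θ^-1 T^6 M

{"Θ": -1, "T": 6, "M": 1}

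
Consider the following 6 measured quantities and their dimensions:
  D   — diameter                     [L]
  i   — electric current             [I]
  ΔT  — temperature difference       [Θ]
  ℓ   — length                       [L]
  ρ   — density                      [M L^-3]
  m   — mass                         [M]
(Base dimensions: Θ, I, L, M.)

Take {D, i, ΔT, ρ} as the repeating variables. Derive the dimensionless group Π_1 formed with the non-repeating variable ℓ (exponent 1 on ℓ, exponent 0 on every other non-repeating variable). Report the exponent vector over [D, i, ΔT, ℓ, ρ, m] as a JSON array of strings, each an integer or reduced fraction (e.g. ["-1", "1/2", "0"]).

Exponent matrix [Θ,I,L,M] × [D,i,ΔT,ℓ,ρ,m]:
  Θ: [ 0  0  1  0  0  0]
  I: [ 0  1  0  0  0  0]
  L: [ 1  0  0  1 -3  0]
  M: [ 0  0  0  0  1  1]
Echelon form has 4 nonzero rows (pivots: D,i,ΔT,ρ)
Pivot set = {D,i,ΔT,ρ}, free = {ℓ,m}
RREF:
  r0: [   1    0    0    1    0    3]
  r1: [   0    1    0    0    0    0]
  r2: [   0    0    1    0    0    0]
  r3: [   0    0    0    0    1    1]
Fix exponent of ℓ at 1, m at 0; solve each RREF row for its pivot's exponent:
  r0: exp(D) + (1)·1 = 0 ⇒ exp(D) = -1
  r1: exp(i) + (0)·1 = 0 ⇒ exp(i) = 0
  r2: exp(ΔT) + (0)·1 = 0 ⇒ exp(ΔT) = 0
  r3: exp(ρ) + (0)·1 = 0 ⇒ exp(ρ) = 0
Π_1 = D^-1 · ℓ

["-1", "0", "0", "1", "0", "0"]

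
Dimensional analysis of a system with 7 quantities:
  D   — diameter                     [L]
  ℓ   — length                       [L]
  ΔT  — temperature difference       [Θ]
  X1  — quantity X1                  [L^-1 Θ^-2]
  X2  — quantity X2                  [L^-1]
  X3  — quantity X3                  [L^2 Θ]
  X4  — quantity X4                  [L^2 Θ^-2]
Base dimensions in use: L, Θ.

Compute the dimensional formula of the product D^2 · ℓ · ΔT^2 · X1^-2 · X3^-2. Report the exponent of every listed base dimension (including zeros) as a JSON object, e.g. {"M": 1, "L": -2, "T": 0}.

{"L": 1, "Θ": 4}

Exponent matrix [L,Θ] × [D,ℓ,ΔT,X1,X2,X3,X4]:
  L: [ 1  1  0 -1 -1  2  2]
  Θ: [ 0  0  1 -2  0  1 -2]
  [L]: (2)·1+(1)·1+(2)·0+(-2)·-1+(-2)·2 = 1
  [Θ]: (2)·0+(1)·0+(2)·1+(-2)·-2+(-2)·1 = 4
⇒ L Θ^4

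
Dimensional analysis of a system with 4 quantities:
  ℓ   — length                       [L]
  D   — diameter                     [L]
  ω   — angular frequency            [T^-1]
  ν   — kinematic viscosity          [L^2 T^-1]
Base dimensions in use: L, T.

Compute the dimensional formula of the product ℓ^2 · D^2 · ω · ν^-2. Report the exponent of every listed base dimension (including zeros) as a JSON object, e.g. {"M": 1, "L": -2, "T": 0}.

Exponent matrix [L,T] × [ℓ,D,ω,ν]:
  L: [ 1  1  0  2]
  T: [ 0  0 -1 -1]
  [L]: (2)·1+(2)·1+(1)·0+(-2)·2 = 0
  [T]: (2)·0+(2)·0+(1)·-1+(-2)·-1 = 1
⇒ T

{"L": 0, "T": 1}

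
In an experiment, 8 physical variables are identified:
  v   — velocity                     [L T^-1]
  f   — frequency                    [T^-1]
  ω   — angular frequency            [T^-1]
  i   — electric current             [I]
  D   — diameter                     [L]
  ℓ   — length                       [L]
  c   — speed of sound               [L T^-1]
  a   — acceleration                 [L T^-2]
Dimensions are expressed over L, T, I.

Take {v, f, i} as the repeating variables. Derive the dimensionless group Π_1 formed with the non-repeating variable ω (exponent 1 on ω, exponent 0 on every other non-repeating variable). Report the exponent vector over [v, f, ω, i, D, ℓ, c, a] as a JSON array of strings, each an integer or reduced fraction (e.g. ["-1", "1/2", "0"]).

Write exponents as rows L,T,I / cols v,f,ω,i,D,ℓ,c,a:
  L: [ 1  0  0  0  1  1  1  1]
  T: [-1 -1 -1  0  0  0 -1 -2]
  I: [ 0  0  0  1  0  0  0  0]
Row reduction gives pivot columns v,f,i; rank = 3
Pivot set = {v,f,i}, free = {ω,D,ℓ,c,a}
RREF:
  r0: [   1    0    0    0    1    1    1    1]
  r1: [   0    1    1    0   -1   -1    0    1]
  r2: [   0    0    0    1    0    0    0    0]
Fix exponent of ω at 1, D at 0, ℓ at 0, c at 0, a at 0; solve each RREF row for its pivot's exponent:
  r0: exp(v) + (0)·1 = 0 ⇒ exp(v) = 0
  r1: exp(f) + (1)·1 = 0 ⇒ exp(f) = -1
  r2: exp(i) + (0)·1 = 0 ⇒ exp(i) = 0
Π_1 = f^-1 · ω

["0", "-1", "1", "0", "0", "0", "0", "0"]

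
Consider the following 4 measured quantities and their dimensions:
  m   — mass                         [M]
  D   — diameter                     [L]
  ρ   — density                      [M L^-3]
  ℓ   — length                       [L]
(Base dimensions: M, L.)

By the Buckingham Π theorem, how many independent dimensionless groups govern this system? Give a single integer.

Write exponents as rows M,L / cols m,D,ρ,ℓ:
  M: [ 1  0  1  0]
  L: [ 0  1 -3  1]
Echelon form has 2 nonzero rows (pivots: m,D)
Π count = n − r = 4 − 2 = 2

2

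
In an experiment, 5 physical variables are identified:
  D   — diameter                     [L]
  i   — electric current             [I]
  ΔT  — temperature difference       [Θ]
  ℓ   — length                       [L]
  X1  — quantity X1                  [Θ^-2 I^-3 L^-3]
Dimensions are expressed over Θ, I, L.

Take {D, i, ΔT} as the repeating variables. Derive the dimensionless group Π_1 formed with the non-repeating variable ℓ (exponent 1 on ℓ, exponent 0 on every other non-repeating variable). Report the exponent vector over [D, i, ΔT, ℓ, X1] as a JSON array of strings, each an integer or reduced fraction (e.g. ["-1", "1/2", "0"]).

Dimensional matrix (Θ×I×L by D×i×ΔT×ℓ×X1):
  Θ: [ 0  0  1  0 -2]
  I: [ 0  1  0  0 -3]
  L: [ 1  0  0  1 -3]
RREF → pivots at {D,i,ΔT} ⇒ r = 3
Repeat: D,i,ΔT; free: ℓ,X1
RREF:
  r0: [   1    0    0    1   -3]
  r1: [   0    1    0    0   -3]
  r2: [   0    0    1    0   -2]
Fix exponent of ℓ at 1, X1 at 0; solve each RREF row for its pivot's exponent:
  r0: exp(D) + (1)·1 = 0 ⇒ exp(D) = -1
  r1: exp(i) + (0)·1 = 0 ⇒ exp(i) = 0
  r2: exp(ΔT) + (0)·1 = 0 ⇒ exp(ΔT) = 0
Π_1 = D^-1 · ℓ

["-1", "0", "0", "1", "0"]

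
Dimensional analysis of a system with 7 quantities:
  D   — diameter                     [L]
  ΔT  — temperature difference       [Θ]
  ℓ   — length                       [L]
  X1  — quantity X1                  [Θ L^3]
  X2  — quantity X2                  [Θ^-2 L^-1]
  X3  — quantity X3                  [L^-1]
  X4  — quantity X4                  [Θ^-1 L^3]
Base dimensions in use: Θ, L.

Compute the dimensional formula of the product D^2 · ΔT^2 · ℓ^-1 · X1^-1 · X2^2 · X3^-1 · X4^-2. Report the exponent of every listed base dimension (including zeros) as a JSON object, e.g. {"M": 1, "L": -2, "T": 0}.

{"Θ": -1, "L": -9}

Exponent matrix [Θ,L] × [D,ΔT,ℓ,X1,X2,X3,X4]:
  Θ: [ 0  1  0  1 -2  0 -1]
  L: [ 1  0  1  3 -1 -1  3]
  [Θ]: (2)·0+(2)·1+(-1)·0+(-1)·1+(2)·-2+(-1)·0+(-2)·-1 = -1
  [L]: (2)·1+(2)·0+(-1)·1+(-1)·3+(2)·-1+(-1)·-1+(-2)·3 = -9
⇒ Θ^-1 L^-9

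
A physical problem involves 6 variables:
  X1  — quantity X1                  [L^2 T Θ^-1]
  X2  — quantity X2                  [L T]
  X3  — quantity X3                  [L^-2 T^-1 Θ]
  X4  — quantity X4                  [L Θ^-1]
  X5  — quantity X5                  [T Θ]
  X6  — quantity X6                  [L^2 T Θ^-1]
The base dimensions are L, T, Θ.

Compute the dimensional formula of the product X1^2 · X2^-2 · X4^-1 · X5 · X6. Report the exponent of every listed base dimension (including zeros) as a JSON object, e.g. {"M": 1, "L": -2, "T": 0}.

{"L": 3, "T": 2, "Θ": -1}

Write exponents as rows L,T,Θ / cols X1,X2,X3,X4,X5,X6:
  L: [ 2  1 -2  1  0  2]
  T: [ 1  1 -1  0  1  1]
  Θ: [-1  0  1 -1  1 -1]
  [L]: (2)·2+(-2)·1+(-1)·1+(1)·0+(1)·2 = 3
  [T]: (2)·1+(-2)·1+(-1)·0+(1)·1+(1)·1 = 2
  [Θ]: (2)·-1+(-2)·0+(-1)·-1+(1)·1+(1)·-1 = -1
⇒ L^3 T^2 Θ^-1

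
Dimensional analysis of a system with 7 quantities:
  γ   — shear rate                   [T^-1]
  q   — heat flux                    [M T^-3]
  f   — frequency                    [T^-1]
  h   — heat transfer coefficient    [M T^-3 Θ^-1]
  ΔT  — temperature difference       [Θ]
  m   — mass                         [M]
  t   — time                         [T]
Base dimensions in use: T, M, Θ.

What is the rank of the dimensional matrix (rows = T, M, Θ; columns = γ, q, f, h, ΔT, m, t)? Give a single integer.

3

Write exponents as rows T,M,Θ / cols γ,q,f,h,ΔT,m,t:
  T: [-1 -3 -1 -3  0  0  1]
  M: [ 0  1  0  1  0  1  0]
  Θ: [ 0  0  0 -1  1  0  0]
Row reduction gives pivot columns γ,q,h; rank = 3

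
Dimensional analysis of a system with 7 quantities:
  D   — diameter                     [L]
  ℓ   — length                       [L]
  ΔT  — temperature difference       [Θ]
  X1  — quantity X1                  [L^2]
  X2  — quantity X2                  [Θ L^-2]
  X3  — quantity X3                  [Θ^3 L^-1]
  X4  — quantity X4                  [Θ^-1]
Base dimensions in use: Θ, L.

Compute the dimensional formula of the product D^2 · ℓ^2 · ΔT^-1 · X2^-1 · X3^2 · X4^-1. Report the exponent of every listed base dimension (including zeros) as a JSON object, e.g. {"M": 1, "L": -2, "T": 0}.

{"Θ": 5, "L": 4}

Write exponents as rows Θ,L / cols D,ℓ,ΔT,X1,X2,X3,X4:
  Θ: [ 0  0  1  0  1  3 -1]
  L: [ 1  1  0  2 -2 -1  0]
  [Θ]: (2)·0+(2)·0+(-1)·1+(-1)·1+(2)·3+(-1)·-1 = 5
  [L]: (2)·1+(2)·1+(-1)·0+(-1)·-2+(2)·-1+(-1)·0 = 4
⇒ Θ^5 L^4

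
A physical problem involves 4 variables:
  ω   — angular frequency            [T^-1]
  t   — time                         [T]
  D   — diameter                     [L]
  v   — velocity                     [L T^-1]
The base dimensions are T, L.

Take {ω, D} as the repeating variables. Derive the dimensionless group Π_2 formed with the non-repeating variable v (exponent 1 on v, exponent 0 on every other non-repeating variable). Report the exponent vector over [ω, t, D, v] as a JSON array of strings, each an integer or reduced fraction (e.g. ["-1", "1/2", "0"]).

Exponent matrix [T,L] × [ω,t,D,v]:
  T: [-1  1  0 -1]
  L: [ 0  0  1  1]
Echelon form has 2 nonzero rows (pivots: ω,D)
Pivot set = {ω,D}, free = {t,v}
RREF:
  r0: [   1   -1    0    1]
  r1: [   0    0    1    1]
Fix exponent of v at 1, t at 0; solve each RREF row for its pivot's exponent:
  r0: exp(ω) + (1)·1 = 0 ⇒ exp(ω) = -1
  r1: exp(D) + (1)·1 = 0 ⇒ exp(D) = -1
Π_2 = ω^-1 · D^-1 · v

["-1", "0", "-1", "1"]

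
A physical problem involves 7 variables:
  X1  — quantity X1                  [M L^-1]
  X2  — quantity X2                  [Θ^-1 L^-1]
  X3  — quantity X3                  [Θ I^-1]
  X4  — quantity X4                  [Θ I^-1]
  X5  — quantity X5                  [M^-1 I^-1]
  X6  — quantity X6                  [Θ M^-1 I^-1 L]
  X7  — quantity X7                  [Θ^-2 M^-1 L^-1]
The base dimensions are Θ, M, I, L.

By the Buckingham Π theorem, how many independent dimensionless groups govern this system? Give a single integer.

Dimensional matrix (Θ×M×I×L by X1×X2×X3×X4×X5×X6×X7):
  Θ: [ 0 -1  1  1  0  1 -2]
  M: [ 1  0  0  0 -1 -1 -1]
  I: [ 0  0 -1 -1 -1 -1  0]
  L: [-1 -1  0  0  0  1 -1]
RREF → pivots at {X1,X2,X3} ⇒ r = 3
n=7, r=3 ⇒ 4 dimensionless groups

4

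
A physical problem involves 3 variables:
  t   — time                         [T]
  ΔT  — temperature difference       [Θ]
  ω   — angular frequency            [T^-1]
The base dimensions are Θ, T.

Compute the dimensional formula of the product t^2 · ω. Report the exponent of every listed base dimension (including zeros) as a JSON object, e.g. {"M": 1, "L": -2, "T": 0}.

{"Θ": 0, "T": 1}

Exponent matrix [Θ,T] × [t,ΔT,ω]:
  Θ: [ 0  1  0]
  T: [ 1  0 -1]
  [Θ]: (2)·0+(1)·0 = 0
  [T]: (2)·1+(1)·-1 = 1
⇒ T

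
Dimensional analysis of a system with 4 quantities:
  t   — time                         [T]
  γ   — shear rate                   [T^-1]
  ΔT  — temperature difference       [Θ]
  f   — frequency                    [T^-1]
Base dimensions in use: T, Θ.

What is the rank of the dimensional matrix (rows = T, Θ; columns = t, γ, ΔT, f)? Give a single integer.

Exponent matrix [T,Θ] × [t,γ,ΔT,f]:
  T: [ 1 -1  0 -1]
  Θ: [ 0  0  1  0]
Echelon form has 2 nonzero rows (pivots: t,ΔT)

2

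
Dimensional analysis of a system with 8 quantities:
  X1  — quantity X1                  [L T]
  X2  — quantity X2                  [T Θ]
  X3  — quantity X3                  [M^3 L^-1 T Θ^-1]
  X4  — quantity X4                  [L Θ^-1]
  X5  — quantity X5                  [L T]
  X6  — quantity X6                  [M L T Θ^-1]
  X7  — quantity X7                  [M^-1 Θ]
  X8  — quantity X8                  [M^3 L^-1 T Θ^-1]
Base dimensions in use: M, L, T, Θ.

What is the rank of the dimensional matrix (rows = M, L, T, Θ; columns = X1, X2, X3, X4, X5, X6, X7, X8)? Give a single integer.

Exponent matrix [M,L,T,Θ] × [X1,X2,X3,X4,X5,X6,X7,X8]:
  M: [ 0  0  3  0  0  1 -1  3]
  L: [ 1  0 -1  1  1  1  0 -1]
  T: [ 1  1  1  0  1  1  0  1]
  Θ: [ 0  1 -1 -1  0 -1  1 -1]
Echelon form has 3 nonzero rows (pivots: X1,X2,X3)

3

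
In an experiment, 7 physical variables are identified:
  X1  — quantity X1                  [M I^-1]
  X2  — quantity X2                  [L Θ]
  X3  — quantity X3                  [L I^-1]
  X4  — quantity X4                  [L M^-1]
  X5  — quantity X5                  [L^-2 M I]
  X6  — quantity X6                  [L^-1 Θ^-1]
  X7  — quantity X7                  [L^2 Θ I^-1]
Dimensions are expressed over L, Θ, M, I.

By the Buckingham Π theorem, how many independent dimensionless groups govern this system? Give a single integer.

4

Dimensional matrix (L×Θ×M×I by X1×X2×X3×X4×X5×X6×X7):
  L: [ 0  1  1  1 -2 -1  2]
  Θ: [ 0  1  0  0  0 -1  1]
  M: [ 1  0  0 -1  1  0  0]
  I: [-1  0 -1  0  1  0 -1]
Row reduction gives pivot columns X1,X2,X3; rank = 3
Π count = n − r = 7 − 3 = 4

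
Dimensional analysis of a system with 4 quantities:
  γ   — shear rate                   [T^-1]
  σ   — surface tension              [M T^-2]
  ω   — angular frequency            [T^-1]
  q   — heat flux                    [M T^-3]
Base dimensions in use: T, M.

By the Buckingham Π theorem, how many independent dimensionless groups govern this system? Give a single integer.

Dimensional matrix (T×M by γ×σ×ω×q):
  T: [-1 -2 -1 -3]
  M: [ 0  1  0  1]
Echelon form has 2 nonzero rows (pivots: γ,σ)
n=4, r=2 ⇒ 2 dimensionless groups

2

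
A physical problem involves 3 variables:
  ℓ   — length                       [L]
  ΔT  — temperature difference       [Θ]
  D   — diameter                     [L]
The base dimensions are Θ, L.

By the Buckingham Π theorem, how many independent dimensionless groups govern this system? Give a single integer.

1

Dimensional matrix (Θ×L by ℓ×ΔT×D):
  Θ: [ 0  1  0]
  L: [ 1  0  1]
RREF → pivots at {ℓ,ΔT} ⇒ r = 2
Π count = n − r = 3 − 2 = 1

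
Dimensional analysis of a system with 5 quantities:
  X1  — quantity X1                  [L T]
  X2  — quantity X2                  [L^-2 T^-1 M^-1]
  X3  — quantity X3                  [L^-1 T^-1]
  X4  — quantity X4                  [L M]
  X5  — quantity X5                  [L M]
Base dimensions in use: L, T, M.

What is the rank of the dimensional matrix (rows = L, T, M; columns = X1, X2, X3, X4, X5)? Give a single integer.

Exponent matrix [L,T,M] × [X1,X2,X3,X4,X5]:
  L: [ 1 -2 -1  1  1]
  T: [ 1 -1 -1  0  0]
  M: [ 0 -1  0  1  1]
Row reduction gives pivot columns X1,X2; rank = 2

2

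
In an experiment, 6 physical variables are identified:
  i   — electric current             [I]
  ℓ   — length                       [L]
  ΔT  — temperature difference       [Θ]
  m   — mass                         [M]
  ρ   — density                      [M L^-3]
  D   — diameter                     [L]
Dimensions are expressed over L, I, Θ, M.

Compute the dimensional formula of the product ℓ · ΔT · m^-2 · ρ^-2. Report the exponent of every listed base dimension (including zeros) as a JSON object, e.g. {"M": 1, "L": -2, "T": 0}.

Write exponents as rows L,I,Θ,M / cols i,ℓ,ΔT,m,ρ,D:
  L: [ 0  1  0  0 -3  1]
  I: [ 1  0  0  0  0  0]
  Θ: [ 0  0  1  0  0  0]
  M: [ 0  0  0  1  1  0]
  [L]: (1)·1+(1)·0+(-2)·0+(-2)·-3 = 7
  [I]: (1)·0+(1)·0+(-2)·0+(-2)·0 = 0
  [Θ]: (1)·0+(1)·1+(-2)·0+(-2)·0 = 1
  [M]: (1)·0+(1)·0+(-2)·1+(-2)·1 = -4
⇒ L^7 Θ M^-4

{"L": 7, "I": 0, "Θ": 1, "M": -4}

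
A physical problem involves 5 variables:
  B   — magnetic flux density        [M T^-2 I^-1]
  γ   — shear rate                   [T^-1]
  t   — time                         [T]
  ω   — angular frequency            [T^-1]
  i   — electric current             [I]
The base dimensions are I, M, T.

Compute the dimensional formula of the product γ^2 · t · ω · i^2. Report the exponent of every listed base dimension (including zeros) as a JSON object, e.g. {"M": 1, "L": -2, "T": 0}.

Write exponents as rows I,M,T / cols B,γ,t,ω,i:
  I: [-1  0  0  0  1]
  M: [ 1  0  0  0  0]
  T: [-2 -1  1 -1  0]
  [I]: (2)·0+(1)·0+(1)·0+(2)·1 = 2
  [M]: (2)·0+(1)·0+(1)·0+(2)·0 = 0
  [T]: (2)·-1+(1)·1+(1)·-1+(2)·0 = -2
⇒ I^2 T^-2

{"I": 2, "M": 0, "T": -2}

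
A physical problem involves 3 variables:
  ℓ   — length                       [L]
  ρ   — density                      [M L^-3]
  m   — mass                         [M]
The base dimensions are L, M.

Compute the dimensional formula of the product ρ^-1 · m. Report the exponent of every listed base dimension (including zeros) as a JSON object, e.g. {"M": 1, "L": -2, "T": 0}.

{"L": 3, "M": 0}

Dimensional matrix (L×M by ℓ×ρ×m):
  L: [ 1 -3  0]
  M: [ 0  1  1]
  [L]: (-1)·-3+(1)·0 = 3
  [M]: (-1)·1+(1)·1 = 0
⇒ L^3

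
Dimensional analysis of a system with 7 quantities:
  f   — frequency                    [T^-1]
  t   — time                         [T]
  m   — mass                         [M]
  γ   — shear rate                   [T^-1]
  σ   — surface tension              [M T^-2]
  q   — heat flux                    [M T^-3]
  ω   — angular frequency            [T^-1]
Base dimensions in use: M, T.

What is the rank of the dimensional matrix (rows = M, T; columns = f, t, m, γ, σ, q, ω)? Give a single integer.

2

Dimensional matrix (M×T by f×t×m×γ×σ×q×ω):
  M: [ 0  0  1  0  1  1  0]
  T: [-1  1  0 -1 -2 -3 -1]
RREF → pivots at {f,m} ⇒ r = 2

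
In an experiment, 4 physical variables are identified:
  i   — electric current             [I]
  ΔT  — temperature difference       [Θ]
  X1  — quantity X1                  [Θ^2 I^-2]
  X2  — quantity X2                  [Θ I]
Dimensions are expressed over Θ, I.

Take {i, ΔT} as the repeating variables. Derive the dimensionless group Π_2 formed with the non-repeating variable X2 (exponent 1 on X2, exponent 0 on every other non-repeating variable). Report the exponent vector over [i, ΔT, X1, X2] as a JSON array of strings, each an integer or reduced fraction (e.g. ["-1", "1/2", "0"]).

Write exponents as rows Θ,I / cols i,ΔT,X1,X2:
  Θ: [ 0  1  2  1]
  I: [ 1  0 -2  1]
Echelon form has 2 nonzero rows (pivots: i,ΔT)
Repeat: i,ΔT; free: X1,X2
RREF:
  r0: [   1    0   -2    1]
  r1: [   0    1    2    1]
Fix exponent of X2 at 1, X1 at 0; solve each RREF row for its pivot's exponent:
  r0: exp(i) + (1)·1 = 0 ⇒ exp(i) = -1
  r1: exp(ΔT) + (1)·1 = 0 ⇒ exp(ΔT) = -1
Π_2 = i^-1 · ΔT^-1 · X2

["-1", "-1", "0", "1"]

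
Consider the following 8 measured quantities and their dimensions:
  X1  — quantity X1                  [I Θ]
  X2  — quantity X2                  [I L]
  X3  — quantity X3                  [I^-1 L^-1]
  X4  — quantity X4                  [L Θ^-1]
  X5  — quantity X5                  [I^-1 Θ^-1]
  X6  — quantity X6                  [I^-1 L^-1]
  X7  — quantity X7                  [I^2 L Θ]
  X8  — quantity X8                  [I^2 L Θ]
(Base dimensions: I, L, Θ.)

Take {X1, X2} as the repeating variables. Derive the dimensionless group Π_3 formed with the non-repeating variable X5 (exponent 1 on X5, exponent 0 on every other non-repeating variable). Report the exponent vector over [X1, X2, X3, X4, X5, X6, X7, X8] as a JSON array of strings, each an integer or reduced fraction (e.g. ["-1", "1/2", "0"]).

["1", "0", "0", "0", "1", "0", "0", "0"]

Exponent matrix [I,L,Θ] × [X1,X2,X3,X4,X5,X6,X7,X8]:
  I: [ 1  1 -1  0 -1 -1  2  2]
  L: [ 0  1 -1  1  0 -1  1  1]
  Θ: [ 1  0  0 -1 -1  0  1  1]
RREF → pivots at {X1,X2} ⇒ r = 2
Repeat: X1,X2; free: X3,X4,X5,X6,X7,X8
RREF:
  r0: [   1    0    0   -1   -1    0    1    1]
  r1: [   0    1   -1    1    0   -1    1    1]
  r2: [   0    0    0    0    0    0    0    0]
Fix exponent of X5 at 1, X3 at 0, X4 at 0, X6 at 0, X7 at 0, X8 at 0; solve each RREF row for its pivot's exponent:
  r0: exp(X1) + (-1)·1 = 0 ⇒ exp(X1) = 1
  r1: exp(X2) + (0)·1 = 0 ⇒ exp(X2) = 0
Π_3 = X1 · X5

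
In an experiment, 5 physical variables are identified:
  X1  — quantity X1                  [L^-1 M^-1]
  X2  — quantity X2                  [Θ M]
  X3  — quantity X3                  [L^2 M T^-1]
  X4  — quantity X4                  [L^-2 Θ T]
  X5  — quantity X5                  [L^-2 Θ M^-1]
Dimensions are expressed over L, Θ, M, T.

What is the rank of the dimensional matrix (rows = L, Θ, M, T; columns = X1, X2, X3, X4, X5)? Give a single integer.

Write exponents as rows L,Θ,M,T / cols X1,X2,X3,X4,X5:
  L: [-1  0  2 -2 -2]
  Θ: [ 0  1  0  1  1]
  M: [-1  1  1  0 -1]
  T: [ 0  0 -1  1  0]
RREF → pivots at {X1,X2,X3} ⇒ r = 3

3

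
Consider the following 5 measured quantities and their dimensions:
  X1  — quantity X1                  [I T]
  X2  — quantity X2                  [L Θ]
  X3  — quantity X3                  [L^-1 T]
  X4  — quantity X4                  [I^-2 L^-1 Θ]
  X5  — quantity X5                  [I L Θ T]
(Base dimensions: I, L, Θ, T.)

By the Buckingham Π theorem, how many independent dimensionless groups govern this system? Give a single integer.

2

Dimensional matrix (I×L×Θ×T by X1×X2×X3×X4×X5):
  I: [ 1  0  0 -2  1]
  L: [ 0  1 -1 -1  1]
  Θ: [ 0  1  0  1  1]
  T: [ 1  0  1  0  1]
RREF → pivots at {X1,X2,X3} ⇒ r = 3
Π count = n − r = 5 − 3 = 2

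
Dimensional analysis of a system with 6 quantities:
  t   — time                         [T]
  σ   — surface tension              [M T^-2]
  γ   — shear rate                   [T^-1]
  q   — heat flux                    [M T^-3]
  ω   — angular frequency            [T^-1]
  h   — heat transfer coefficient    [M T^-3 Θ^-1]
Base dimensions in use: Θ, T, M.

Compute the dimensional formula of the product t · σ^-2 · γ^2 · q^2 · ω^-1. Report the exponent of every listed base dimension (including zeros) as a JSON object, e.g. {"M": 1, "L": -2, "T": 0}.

Dimensional matrix (Θ×T×M by t×σ×γ×q×ω×h):
  Θ: [ 0  0  0  0  0 -1]
  T: [ 1 -2 -1 -3 -1 -3]
  M: [ 0  1  0  1  0  1]
  [Θ]: (1)·0+(-2)·0+(2)·0+(2)·0+(-1)·0 = 0
  [T]: (1)·1+(-2)·-2+(2)·-1+(2)·-3+(-1)·-1 = -2
  [M]: (1)·0+(-2)·1+(2)·0+(2)·1+(-1)·0 = 0
⇒ T^-2

{"Θ": 0, "T": -2, "M": 0}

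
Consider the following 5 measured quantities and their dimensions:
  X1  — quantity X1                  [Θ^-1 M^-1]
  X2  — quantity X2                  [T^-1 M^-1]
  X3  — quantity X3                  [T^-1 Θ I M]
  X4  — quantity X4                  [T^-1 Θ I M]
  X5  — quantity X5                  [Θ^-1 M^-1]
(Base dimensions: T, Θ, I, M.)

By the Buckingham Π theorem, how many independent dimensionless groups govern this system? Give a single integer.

2

Exponent matrix [T,Θ,I,M] × [X1,X2,X3,X4,X5]:
  T: [ 0 -1 -1 -1  0]
  Θ: [-1  0  1  1 -1]
  I: [ 0  0  1  1  0]
  M: [-1 -1  1  1 -1]
RREF → pivots at {X1,X2,X3} ⇒ r = 3
5 vars − rank 3 = 2 Π groups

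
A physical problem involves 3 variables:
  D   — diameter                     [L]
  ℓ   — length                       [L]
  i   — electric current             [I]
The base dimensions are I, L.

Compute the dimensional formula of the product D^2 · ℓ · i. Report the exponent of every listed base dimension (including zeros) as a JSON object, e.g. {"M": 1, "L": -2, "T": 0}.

Write exponents as rows I,L / cols D,ℓ,i:
  I: [ 0  0  1]
  L: [ 1  1  0]
  [I]: (2)·0+(1)·0+(1)·1 = 1
  [L]: (2)·1+(1)·1+(1)·0 = 3
⇒ I L^3

{"I": 1, "L": 3}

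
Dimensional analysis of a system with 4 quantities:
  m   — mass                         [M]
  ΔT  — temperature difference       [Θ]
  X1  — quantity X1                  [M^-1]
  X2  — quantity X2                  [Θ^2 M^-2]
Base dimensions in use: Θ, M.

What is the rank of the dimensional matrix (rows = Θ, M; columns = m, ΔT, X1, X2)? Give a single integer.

2

Write exponents as rows Θ,M / cols m,ΔT,X1,X2:
  Θ: [ 0  1  0  2]
  M: [ 1  0 -1 -2]
Echelon form has 2 nonzero rows (pivots: m,ΔT)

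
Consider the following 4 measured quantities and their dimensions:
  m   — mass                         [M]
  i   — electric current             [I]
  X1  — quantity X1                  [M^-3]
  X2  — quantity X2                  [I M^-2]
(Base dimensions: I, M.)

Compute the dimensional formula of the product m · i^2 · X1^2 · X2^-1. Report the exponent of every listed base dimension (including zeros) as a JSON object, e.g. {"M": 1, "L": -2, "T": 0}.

Dimensional matrix (I×M by m×i×X1×X2):
  I: [ 0  1  0  1]
  M: [ 1  0 -3 -2]
  [I]: (1)·0+(2)·1+(2)·0+(-1)·1 = 1
  [M]: (1)·1+(2)·0+(2)·-3+(-1)·-2 = -3
⇒ I M^-3

{"I": 1, "M": -3}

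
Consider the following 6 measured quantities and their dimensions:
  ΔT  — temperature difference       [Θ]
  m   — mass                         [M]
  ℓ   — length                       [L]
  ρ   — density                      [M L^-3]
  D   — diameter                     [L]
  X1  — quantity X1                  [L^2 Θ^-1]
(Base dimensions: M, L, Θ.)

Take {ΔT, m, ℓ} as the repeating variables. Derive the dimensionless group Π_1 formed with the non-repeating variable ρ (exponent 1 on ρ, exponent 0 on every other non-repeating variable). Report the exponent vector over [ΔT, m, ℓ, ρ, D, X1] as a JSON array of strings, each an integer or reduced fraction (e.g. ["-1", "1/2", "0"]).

["0", "-1", "3", "1", "0", "0"]

Exponent matrix [M,L,Θ] × [ΔT,m,ℓ,ρ,D,X1]:
  M: [ 0  1  0  1  0  0]
  L: [ 0  0  1 -3  1  2]
  Θ: [ 1  0  0  0  0 -1]
RREF → pivots at {ΔT,m,ℓ} ⇒ r = 3
Repeat: ΔT,m,ℓ; free: ρ,D,X1
RREF:
  r0: [   1    0    0    0    0   -1]
  r1: [   0    1    0    1    0    0]
  r2: [   0    0    1   -3    1    2]
Fix exponent of ρ at 1, D at 0, X1 at 0; solve each RREF row for its pivot's exponent:
  r0: exp(ΔT) + (0)·1 = 0 ⇒ exp(ΔT) = 0
  r1: exp(m) + (1)·1 = 0 ⇒ exp(m) = -1
  r2: exp(ℓ) + (-3)·1 = 0 ⇒ exp(ℓ) = 3
Π_1 = m^-1 · ℓ^3 · ρ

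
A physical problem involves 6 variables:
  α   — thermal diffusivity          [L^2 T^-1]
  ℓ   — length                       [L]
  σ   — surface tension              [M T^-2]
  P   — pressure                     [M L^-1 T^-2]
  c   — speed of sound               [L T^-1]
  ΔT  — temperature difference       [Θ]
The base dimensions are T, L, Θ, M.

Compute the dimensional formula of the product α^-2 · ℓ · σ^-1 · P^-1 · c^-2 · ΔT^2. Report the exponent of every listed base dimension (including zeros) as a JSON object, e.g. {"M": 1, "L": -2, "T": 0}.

{"T": 8, "L": -4, "Θ": 2, "M": -2}

Write exponents as rows T,L,Θ,M / cols α,ℓ,σ,P,c,ΔT:
  T: [-1  0 -2 -2 -1  0]
  L: [ 2  1  0 -1  1  0]
  Θ: [ 0  0  0  0  0  1]
  M: [ 0  0  1  1  0  0]
  [T]: (-2)·-1+(1)·0+(-1)·-2+(-1)·-2+(-2)·-1+(2)·0 = 8
  [L]: (-2)·2+(1)·1+(-1)·0+(-1)·-1+(-2)·1+(2)·0 = -4
  [Θ]: (-2)·0+(1)·0+(-1)·0+(-1)·0+(-2)·0+(2)·1 = 2
  [M]: (-2)·0+(1)·0+(-1)·1+(-1)·1+(-2)·0+(2)·0 = -2
⇒ T^8 L^-4 Θ^2 M^-2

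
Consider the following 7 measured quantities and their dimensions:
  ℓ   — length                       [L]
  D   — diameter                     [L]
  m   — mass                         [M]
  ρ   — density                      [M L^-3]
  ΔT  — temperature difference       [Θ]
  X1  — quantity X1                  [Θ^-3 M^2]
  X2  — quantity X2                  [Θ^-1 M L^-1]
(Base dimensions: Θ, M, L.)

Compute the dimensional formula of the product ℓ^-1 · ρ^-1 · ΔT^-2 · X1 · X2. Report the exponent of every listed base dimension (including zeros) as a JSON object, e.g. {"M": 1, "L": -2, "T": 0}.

{"Θ": -6, "M": 2, "L": 1}

Exponent matrix [Θ,M,L] × [ℓ,D,m,ρ,ΔT,X1,X2]:
  Θ: [ 0  0  0  0  1 -3 -1]
  M: [ 0  0  1  1  0  2  1]
  L: [ 1  1  0 -3  0  0 -1]
  [Θ]: (-1)·0+(-1)·0+(-2)·1+(1)·-3+(1)·-1 = -6
  [M]: (-1)·0+(-1)·1+(-2)·0+(1)·2+(1)·1 = 2
  [L]: (-1)·1+(-1)·-3+(-2)·0+(1)·0+(1)·-1 = 1
⇒ Θ^-6 M^2 L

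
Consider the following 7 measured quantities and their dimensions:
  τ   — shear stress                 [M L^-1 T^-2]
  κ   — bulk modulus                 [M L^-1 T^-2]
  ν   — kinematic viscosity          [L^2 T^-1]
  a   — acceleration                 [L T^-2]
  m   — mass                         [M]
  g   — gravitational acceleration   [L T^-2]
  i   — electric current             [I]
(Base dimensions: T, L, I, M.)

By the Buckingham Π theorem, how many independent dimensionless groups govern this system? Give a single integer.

Dimensional matrix (T×L×I×M by τ×κ×ν×a×m×g×i):
  T: [-2 -2 -1 -2  0 -2  0]
  L: [-1 -1  2  1  0  1  0]
  I: [ 0  0  0  0  0  0  1]
  M: [ 1  1  0  0  1  0  0]
RREF → pivots at {τ,ν,a,i} ⇒ r = 4
7 vars − rank 4 = 3 Π groups

3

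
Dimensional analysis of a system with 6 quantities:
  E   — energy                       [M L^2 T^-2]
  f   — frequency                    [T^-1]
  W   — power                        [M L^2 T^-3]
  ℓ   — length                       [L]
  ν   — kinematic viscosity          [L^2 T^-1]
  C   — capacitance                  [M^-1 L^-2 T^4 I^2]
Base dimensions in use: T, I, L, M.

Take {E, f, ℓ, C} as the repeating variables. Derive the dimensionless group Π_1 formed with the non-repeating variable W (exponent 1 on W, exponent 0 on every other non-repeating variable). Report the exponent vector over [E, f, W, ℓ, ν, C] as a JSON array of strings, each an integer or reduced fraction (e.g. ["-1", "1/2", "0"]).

["-1", "-1", "1", "0", "0", "0"]

Dimensional matrix (T×I×L×M by E×f×W×ℓ×ν×C):
  T: [-2 -1 -3  0 -1  4]
  I: [ 0  0  0  0  0  2]
  L: [ 2  0  2  1  2 -2]
  M: [ 1  0  1  0  0 -1]
Row reduction gives pivot columns E,f,ℓ,C; rank = 4
Pivot set = {E,f,ℓ,C}, free = {W,ν}
RREF:
  r0: [   1    0    1    0    0    0]
  r1: [   0    1    1    0    1    0]
  r2: [   0    0    0    1    2    0]
  r3: [   0    0    0    0    0    1]
Fix exponent of W at 1, ν at 0; solve each RREF row for its pivot's exponent:
  r0: exp(E) + (1)·1 = 0 ⇒ exp(E) = -1
  r1: exp(f) + (1)·1 = 0 ⇒ exp(f) = -1
  r2: exp(ℓ) + (0)·1 = 0 ⇒ exp(ℓ) = 0
  r3: exp(C) + (0)·1 = 0 ⇒ exp(C) = 0
Π_1 = E^-1 · f^-1 · W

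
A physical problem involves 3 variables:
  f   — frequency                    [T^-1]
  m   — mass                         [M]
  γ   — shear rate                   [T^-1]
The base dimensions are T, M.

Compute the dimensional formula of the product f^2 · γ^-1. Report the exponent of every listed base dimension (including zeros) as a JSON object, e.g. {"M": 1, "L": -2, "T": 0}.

{"T": -1, "M": 0}

Exponent matrix [T,M] × [f,m,γ]:
  T: [-1  0 -1]
  M: [ 0  1  0]
  [T]: (2)·-1+(-1)·-1 = -1
  [M]: (2)·0+(-1)·0 = 0
⇒ T^-1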